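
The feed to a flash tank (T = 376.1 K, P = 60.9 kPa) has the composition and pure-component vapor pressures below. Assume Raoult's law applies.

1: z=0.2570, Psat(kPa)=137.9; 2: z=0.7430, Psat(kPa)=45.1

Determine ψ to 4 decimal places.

ψ = 0.4029

Raoult's law: Kᵢ = Pᵢˢᵃᵗ/P = Pᵢˢᵃᵗ/60.9.
  K_1 = 137.9/60.9 = 2.264368, K_2 = 45.1/60.9 = 0.740558
Let ψ = V/F and solve Σ zᵢ(Kᵢ−1)/(1+ψ(Kᵢ−1)) = 0.
Feasibility: ΣzᵢKᵢ = 1.1322, Σzᵢ/Kᵢ = 1.1168 — both > 1, two phases present.
Iterate (Newton) starting at ψ = 0.5:
  ψ = 0.5000: g = -0.02241, g' = -0.2203 → ψ = 0.3982
  ψ = 0.3982: g = 0.00115, g' = -0.2439 → ψ = 0.4029
Converged at ψ = 0.4029.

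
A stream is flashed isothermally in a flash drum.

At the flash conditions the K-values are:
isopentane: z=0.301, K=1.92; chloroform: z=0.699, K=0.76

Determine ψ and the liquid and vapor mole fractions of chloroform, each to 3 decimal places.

Rachford–Rice: g(ψ) = Σ zᵢ(Kᵢ−1)/(1+ψ(Kᵢ−1)) = 0.
Feasibility: ΣzᵢKᵢ = 1.109, Σzᵢ/Kᵢ = 1.077 — both > 1, two phases present.
Binary case is linear: z₁(K₁−1)(1+ψ(K₂−1)) + z₂(K₂−1)(1+ψ(K₁−1)) = 0
⇒ ψ = [z₁(K₁−1)+z₂(K₂−1)] / [−(K₁−1)(K₂−1)] = 0.1092/0.2208 = 0.494
Compositions from xᵢ = zᵢ/(1+ψ(Kᵢ−1)), yᵢ = Kᵢxᵢ:
  isopentane: x = 0.207, y = 0.397
  chloroform: x = 0.793, y = 0.603

ψ = 0.494, x_chloroform = 0.793, y_chloroform = 0.603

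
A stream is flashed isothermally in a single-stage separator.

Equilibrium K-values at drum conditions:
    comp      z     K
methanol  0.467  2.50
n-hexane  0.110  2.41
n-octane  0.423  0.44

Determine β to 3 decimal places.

Material balance + equilibrium reduce to Σ zᵢ(Kᵢ−1)/(1+β(Kᵢ−1)) = 0.
Check two-phase: ΣzᵢKᵢ = 1.619 > 1 and Σzᵢ/Kᵢ = 1.194 > 1, so g(0) = 0.619 > 0 and g(1) = -0.194 < 0.
Newton iteration, β⁰ = 0.4:
  β = 0.400: g = 0.2317, g' = -0.720 → β = 0.722
  β = 0.722: g = 0.0156, g' = -0.670 → β = 0.745
Converged at β = 0.745.

β = 0.745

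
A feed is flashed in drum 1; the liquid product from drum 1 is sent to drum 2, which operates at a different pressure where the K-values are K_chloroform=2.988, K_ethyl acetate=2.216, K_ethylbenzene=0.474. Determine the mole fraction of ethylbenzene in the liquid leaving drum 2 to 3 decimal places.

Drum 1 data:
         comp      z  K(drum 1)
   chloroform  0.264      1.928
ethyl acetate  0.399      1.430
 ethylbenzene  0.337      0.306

x_ethylbenzene (drum 2) = 0.734

Drum 1:
Iterate (Newton) starting at ψ₁ = 0.52:
  ψ₁ = 0.520: g = -0.0605, g' = -0.550 → ψ₁ = 0.410
  ψ₁ = 0.410: g = -0.0036, g' = -0.490 → ψ₁ = 0.403
Converged at ψ₁ = 0.403.
Drum-1 compositions:
  chloroform: x = 0.192, y = 0.371
  ethyl acetate: x = 0.340, y = 0.486
  ethylbenzene: x = 0.468, y = 0.143
Drum-2 feed = drum-1 liquid: z₂ = (0.1922, 0.3401, 0.4677).
Drum 2:
Material balance + equilibrium reduce to Σ zᵢ(Kᵢ−1)/(1+ψ₂(Kᵢ−1)) = 0.
Check two-phase: ΣzᵢKᵢ = 1.550 > 1 and Σzᵢ/Kᵢ = 1.205 > 1, so g(0) = 0.550 > 0 and g(1) = -0.205 < 0.
Newton iteration, ψ₂⁰ = 0.5:
  ψ₂ = 0.500: g = 0.1150, g' = -0.624 → ψ₂ = 0.684
  ψ₂ = 0.684: g = 0.0032, g' = -0.602 → ψ₂ = 0.690
Converged at ψ₂ = 0.690.
  chloroform: x = 0.081, y = 0.242
  ethyl acetate: x = 0.185, y = 0.410
  ethylbenzene: x = 0.734, y = 0.348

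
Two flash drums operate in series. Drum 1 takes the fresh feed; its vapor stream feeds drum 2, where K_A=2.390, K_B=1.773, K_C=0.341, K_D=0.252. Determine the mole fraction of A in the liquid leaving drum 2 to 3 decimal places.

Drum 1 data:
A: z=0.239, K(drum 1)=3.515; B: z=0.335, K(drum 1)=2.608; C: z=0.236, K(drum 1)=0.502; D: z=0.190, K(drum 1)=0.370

x_A (drum 2) = 0.151

Drum 1:
Newton iteration, ψ₁⁰ = 0.5:
  ψ₁ = 0.500: g = 0.2336, g' = -0.827 → ψ₁ = 0.782
  ψ₁ = 0.782: g = 0.0125, g' = -0.792 → ψ₁ = 0.798
Converged at ψ₁ = 0.798.
Drum-1 compositions:
  A: x = 0.079, y = 0.279
  B: x = 0.147, y = 0.383
  C: x = 0.392, y = 0.197
  D: x = 0.382, y = 0.141
Drum-2 feed = drum-1 vapor: z₂ = (0.2794, 0.3826, 0.1966, 0.1414).
Drum 2:
Material balance + equilibrium reduce to Σ zᵢ(Kᵢ−1)/(1+ψ₂(Kᵢ−1)) = 0.
Feasibility: ΣzᵢKᵢ = 1.449, Σzᵢ/Kᵢ = 1.470 — both > 1, two phases present.
Iterate (Newton) starting at ψ₂ = 0.5:
  ψ₂ = 0.500: g = 0.0802, g' = -0.699 → ψ₂ = 0.615
  ψ₂ = 0.615: g = -0.0038, g' = -0.774 → ψ₂ = 0.610
Converged at ψ₂ = 0.610.
  A: x = 0.151, y = 0.361
  B: x = 0.260, y = 0.461
  C: x = 0.329, y = 0.112
  D: x = 0.260, y = 0.066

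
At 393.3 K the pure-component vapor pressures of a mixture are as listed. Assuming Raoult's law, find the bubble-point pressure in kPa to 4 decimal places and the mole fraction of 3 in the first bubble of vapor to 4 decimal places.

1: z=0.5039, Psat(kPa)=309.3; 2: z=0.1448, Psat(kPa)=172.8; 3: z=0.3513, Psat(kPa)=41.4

At the bubble point ψ → 0, so ΣzᵢKᵢ = 1 with Kᵢ = Pᵢˢᵃᵗ/P ⇒ P = ΣzᵢPᵢˢᵃᵗ.
P = 0.5039·309.3 + 0.1448·172.8 + 0.3513·41.4 = 195.4215 kPa
yᵢ = zᵢPᵢˢᵃᵗ/P ⇒ y_3 = 0.3513·41.4/195.4215 = 0.0744

Pbub = 195.4215 kPa, y_3 = 0.0744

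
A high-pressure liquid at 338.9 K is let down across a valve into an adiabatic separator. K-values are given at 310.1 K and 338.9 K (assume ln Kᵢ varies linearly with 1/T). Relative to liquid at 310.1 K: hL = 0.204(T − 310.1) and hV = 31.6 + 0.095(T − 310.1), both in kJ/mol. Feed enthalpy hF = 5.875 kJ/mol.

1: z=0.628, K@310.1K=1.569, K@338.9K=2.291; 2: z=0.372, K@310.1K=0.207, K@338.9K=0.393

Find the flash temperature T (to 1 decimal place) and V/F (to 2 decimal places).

Adiabatic flash: solve Rachford–Rice at each trial T, then check hF = ψ·hV(T) + (1−ψ)·hL(T).
  T = 310.1 K: K = (1.569, 0.207), RR gives ψ = 0.138, H_out = 4.366 kJ/mol
  T = 338.9 K: K = (2.291, 0.393), RR gives ψ = 0.746, H_out = 27.120 kJ/mol
  T = 324.5 K: K = (1.912, 0.289), RR gives ψ = 0.476, H_out = 17.224 kJ/mol
  T = 317.3 K: K = (1.736, 0.246), RR gives ψ = 0.327, H_out = 11.545 kJ/mol
  T = 313.7 K: K = (1.651, 0.226), RR gives ψ = 0.240, H_out = 8.221 kJ/mol
  T = 311.9 K: K = (1.610, 0.216), RR gives ψ = 0.191, H_out = 6.373 kJ/mol
  T = 311.0 K: K = (1.589, 0.212), RR gives ψ = 0.165, H_out = 5.392 kJ/mol
Linear interpolation between T = 311.0 (H_out = 5.392) and T = 311.9 (H_out = 6.373) on hF = 5.875 gives T ≈ 311.4 K, at which ψ = 0.18.

T = 311.4 K, V/F = 0.18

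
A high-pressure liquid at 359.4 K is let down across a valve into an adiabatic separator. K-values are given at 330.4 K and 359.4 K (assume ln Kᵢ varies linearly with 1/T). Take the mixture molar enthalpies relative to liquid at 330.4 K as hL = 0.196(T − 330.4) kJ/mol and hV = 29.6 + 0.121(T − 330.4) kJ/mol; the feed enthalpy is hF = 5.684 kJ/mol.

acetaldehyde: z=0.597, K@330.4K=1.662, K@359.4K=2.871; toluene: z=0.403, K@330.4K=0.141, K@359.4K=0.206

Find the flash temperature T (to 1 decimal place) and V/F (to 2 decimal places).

Adiabatic flash: solve Rachford–Rice at each trial T, then check hF = ψ·hV(T) + (1−ψ)·hL(T).
  T = 330.4 K: K = (1.662, 0.141), RR gives ψ = 0.086, H_out = 2.552 kJ/mol
  T = 359.4 K: K = (2.871, 0.206), RR gives ψ = 0.536, H_out = 20.397 kJ/mol
  T = 344.9 K: K = (2.210, 0.172), RR gives ψ = 0.388, H_out = 13.896 kJ/mol
  T = 337.6 K: K = (1.920, 0.156), RR gives ψ = 0.269, H_out = 9.238 kJ/mol
  T = 334.0 K: K = (1.788, 0.148), RR gives ψ = 0.189, H_out = 6.263 kJ/mol
  T = 332.2 K: K = (1.724, 0.145), RR gives ψ = 0.141, H_out = 4.520 kJ/mol
Linear interpolation between T = 332.2 (H_out = 4.520) and T = 334.0 (H_out = 6.263) on hF = 5.684 gives T ≈ 333.4 K, at which ψ = 0.17.

T = 333.4 K, V/F = 0.17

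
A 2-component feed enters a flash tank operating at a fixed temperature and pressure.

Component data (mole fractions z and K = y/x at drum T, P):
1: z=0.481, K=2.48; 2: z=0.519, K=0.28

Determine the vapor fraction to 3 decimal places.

ψ = 0.317

Binary case is linear: z₁(K₁−1)(1+ψ(K₂−1)) + z₂(K₂−1)(1+ψ(K₁−1)) = 0
⇒ ψ = [z₁(K₁−1)+z₂(K₂−1)] / [−(K₁−1)(K₂−1)] = 0.3382/1.0656 = 0.317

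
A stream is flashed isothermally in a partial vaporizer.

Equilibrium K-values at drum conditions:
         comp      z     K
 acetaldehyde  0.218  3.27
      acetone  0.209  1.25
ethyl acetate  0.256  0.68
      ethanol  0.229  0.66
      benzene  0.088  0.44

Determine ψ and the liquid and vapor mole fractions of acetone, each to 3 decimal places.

Material balance + equilibrium reduce to Σ zᵢ(Kᵢ−1)/(1+ψ(Kᵢ−1)) = 0.
Feasibility: ΣzᵢKᵢ = 1.338, Σzᵢ/Kᵢ = 1.157 — both > 1, two phases present.
Iterate (Newton) starting at ψ = 0.5:
  ψ = 0.500: g = 0.0185, g' = -0.386 → ψ = 0.548
  ψ = 0.548: g = 0.0004, g' = -0.369 → ψ = 0.549
Converged at ψ = 0.549.
Compositions from xᵢ = zᵢ/(1+ψ(Kᵢ−1)), yᵢ = Kᵢxᵢ:
  acetaldehyde: x = 0.097, y = 0.317
  acetone: x = 0.184, y = 0.230
  ethyl acetate: x = 0.311, y = 0.211
  ethanol: x = 0.282, y = 0.186
  benzene: x = 0.127, y = 0.056

ψ = 0.549, x_acetone = 0.184, y_acetone = 0.230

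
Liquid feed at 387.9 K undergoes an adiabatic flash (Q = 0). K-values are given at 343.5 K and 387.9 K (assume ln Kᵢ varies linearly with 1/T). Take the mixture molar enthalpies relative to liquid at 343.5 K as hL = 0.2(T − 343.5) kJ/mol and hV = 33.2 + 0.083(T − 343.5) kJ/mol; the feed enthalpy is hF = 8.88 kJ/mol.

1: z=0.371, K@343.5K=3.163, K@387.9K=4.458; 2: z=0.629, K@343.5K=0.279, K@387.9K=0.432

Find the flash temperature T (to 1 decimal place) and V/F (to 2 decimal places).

T = 347.5 K, V/F = 0.25

Adiabatic flash: solve Rachford–Rice at each trial T, then check hF = ψ·hV(T) + (1−ψ)·hL(T).
  T = 343.5 K: K = (3.163, 0.279), RR gives ψ = 0.224, H_out = 7.429 kJ/mol
  T = 387.9 K: K = (4.458, 0.432), RR gives ψ = 0.471, H_out = 22.078 kJ/mol
  T = 365.7 K: K = (3.794, 0.352), RR gives ψ = 0.347, H_out = 15.067 kJ/mol
  T = 354.6 K: K = (3.474, 0.314), RR gives ψ = 0.287, H_out = 11.374 kJ/mol
  T = 349.1 K: K = (3.319, 0.297), RR gives ψ = 0.256, H_out = 9.458 kJ/mol
  T = 346.3 K: K = (3.241, 0.288), RR gives ψ = 0.240, H_out = 8.455 kJ/mol
  T = 347.7 K: K = (3.280, 0.292), RR gives ψ = 0.248, H_out = 8.959 kJ/mol
Linear interpolation between T = 346.3 (H_out = 8.455) and T = 347.7 (H_out = 8.959) on hF = 8.88 gives T ≈ 347.5 K, at which ψ = 0.25.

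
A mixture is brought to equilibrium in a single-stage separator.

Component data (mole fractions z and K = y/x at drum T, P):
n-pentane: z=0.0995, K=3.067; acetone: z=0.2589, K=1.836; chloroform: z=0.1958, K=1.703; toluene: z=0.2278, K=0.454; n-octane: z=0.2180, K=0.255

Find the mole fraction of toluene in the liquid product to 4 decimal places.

x_toluene = 0.2889

Newton–Raphson from V/F = 0.49:
  V/F = 0.4900: g = -0.06749, g' = -0.6762 → V/F = 0.3902
  V/F = 0.3902: g = -0.00195, g' = -0.6429 → V/F = 0.3872
Converged at V/F = 0.3872.
Compositions from xᵢ = zᵢ/(1+V/F(Kᵢ−1)), yᵢ = Kᵢxᵢ:
  n-pentane: x = 0.0553, y = 0.1695
  acetone: x = 0.1956, y = 0.3591
  chloroform: x = 0.1539, y = 0.2621
  toluene: x = 0.2889, y = 0.1311
  n-octane: x = 0.3064, y = 0.0781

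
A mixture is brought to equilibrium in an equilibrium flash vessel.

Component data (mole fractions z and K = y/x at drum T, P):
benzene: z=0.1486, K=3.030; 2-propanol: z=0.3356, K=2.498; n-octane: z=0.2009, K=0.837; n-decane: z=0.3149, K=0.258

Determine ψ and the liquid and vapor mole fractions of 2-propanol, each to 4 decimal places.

Material balance + equilibrium reduce to Σ zᵢ(Kᵢ−1)/(1+ψ(Kᵢ−1)) = 0.
g(0) = ΣzᵢKᵢ − 1 = 0.5380 and g(1) = 1 − Σzᵢ/Kᵢ = -0.6440, so a root lies in (0, 1).
Newton iteration, ψ⁰ = 0.5:
  ψ = 0.5000: g = 0.03002, g' = -0.8415 → ψ = 0.5357
  ψ = 0.5357: g = -0.00024, g' = -0.8563 → ψ = 0.5354
Converged at ψ = 0.5354.
Compositions from xᵢ = zᵢ/(1+ψ(Kᵢ−1)), yᵢ = Kᵢxᵢ:
  benzene: x = 0.0712, y = 0.2158
  2-propanol: x = 0.1862, y = 0.4652
  n-octane: x = 0.2201, y = 0.1842
  n-decane: x = 0.5224, y = 0.1348

ψ = 0.5354, x_2-propanol = 0.1862, y_2-propanol = 0.4652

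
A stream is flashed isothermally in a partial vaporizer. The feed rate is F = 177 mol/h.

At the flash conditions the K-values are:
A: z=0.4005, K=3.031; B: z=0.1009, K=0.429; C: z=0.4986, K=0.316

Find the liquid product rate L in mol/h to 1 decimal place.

L = 122.8 mol/h

Newton iteration, V/F⁰ = 0.47:
  V/F = 0.4700: g = -0.16521, g' = -1.0006 → V/F = 0.3049
  V/F = 0.3049: g = 0.00169, g' = -1.0507 → V/F = 0.3065
Converged at V/F = 0.3065.
Then V = V/F·F = 0.3065·177 = 54.2 mol/h and L = F − V = 122.8 mol/h.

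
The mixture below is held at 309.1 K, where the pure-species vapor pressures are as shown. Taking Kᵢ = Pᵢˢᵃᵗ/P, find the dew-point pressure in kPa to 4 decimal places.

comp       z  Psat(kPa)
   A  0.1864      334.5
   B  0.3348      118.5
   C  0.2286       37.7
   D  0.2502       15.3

At the dew point ψ → 1, so Σzᵢ/Kᵢ = 1 with Kᵢ = Pᵢˢᵃᵗ/P ⇒ 1/P = Σzᵢ/Pᵢˢᵃᵗ.
1/P = 0.1864/334.5 + 0.3348/118.5 + 0.2286/37.7 + 0.2502/15.3 = 0.0257992 ⇒ P = 38.7609 kPa

Pdew = 38.7609 kPa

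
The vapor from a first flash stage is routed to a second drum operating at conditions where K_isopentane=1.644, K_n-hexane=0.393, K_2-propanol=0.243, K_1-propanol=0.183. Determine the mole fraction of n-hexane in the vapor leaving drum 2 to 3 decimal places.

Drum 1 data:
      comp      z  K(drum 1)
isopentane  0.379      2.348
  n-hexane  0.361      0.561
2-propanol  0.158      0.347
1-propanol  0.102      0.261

Drum 1:
Newton iteration, ψ₁⁰ = 0.5:
  ψ₁ = 0.500: g = -0.1706, g' = -0.649 → ψ₁ = 0.237
  ψ₁ = 0.237: g = -0.0031, g' = -0.658 → ψ₁ = 0.232
Converged at ψ₁ = 0.232.
Drum-1 compositions:
  isopentane: x = 0.289, y = 0.678
  n-hexane: x = 0.402, y = 0.226
  2-propanol: x = 0.186, y = 0.065
  1-propanol: x = 0.123, y = 0.032
Drum-2 feed = drum-1 vapor: z₂ = (0.6777, 0.2255, 0.0646, 0.0321).
Drum 2:
Let ψ₂ = V/F and solve Σ zᵢ(Kᵢ−1)/(1+ψ₂(Kᵢ−1)) = 0.
Feasibility: ΣzᵢKᵢ = 1.224, Σzᵢ/Kᵢ = 1.428 — both > 1, two phases present.
Iterate (Newton) starting at ψ₂ = 0.5:
  ψ₂ = 0.500: g = 0.0105, g' = -0.489 → ψ₂ = 0.521
Converged at ψ₂ = 0.521.
  isopentane: x = 0.507, y = 0.834
  n-hexane: x = 0.330, y = 0.130
  2-propanol: x = 0.107, y = 0.026
  1-propanol: x = 0.056, y = 0.010

y_n-hexane (drum 2) = 0.130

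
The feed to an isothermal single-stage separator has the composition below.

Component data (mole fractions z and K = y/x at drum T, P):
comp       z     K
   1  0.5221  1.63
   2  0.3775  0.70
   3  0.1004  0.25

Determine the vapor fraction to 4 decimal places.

Let ψ = V/F and solve Σ zᵢ(Kᵢ−1)/(1+ψ(Kᵢ−1)) = 0.
g(0) = ΣzᵢKᵢ − 1 = 0.1404 and g(1) = 1 − Σzᵢ/Kᵢ = -0.2612, so a root lies in (0, 1).
Iterate (Newton) starting at ψ = 0.5:
  ψ = 0.5000: g = -0.00358, g' = -0.3114 → ψ = 0.4885
  ψ = 0.4885: g = -0.00002, g' = -0.3085 → ψ = 0.4884
Converged at ψ = 0.4884.

ψ = 0.4884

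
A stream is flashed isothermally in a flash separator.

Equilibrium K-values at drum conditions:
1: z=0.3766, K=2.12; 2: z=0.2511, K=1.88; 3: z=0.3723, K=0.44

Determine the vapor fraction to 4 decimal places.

ψ = 0.7552

Material balance + equilibrium reduce to Σ zᵢ(Kᵢ−1)/(1+ψ(Kᵢ−1)) = 0.
Feasibility: ΣzᵢKᵢ = 1.4343, Σzᵢ/Kᵢ = 1.1573 — both > 1, two phases present.
Newton–Raphson from ψ = 0.5:
  ψ = 0.5000: g = 0.13426, g' = -0.5131 → ψ = 0.7617
  ψ = 0.7617: g = -0.00364, g' = -0.5623 → ψ = 0.7552
Converged at ψ = 0.7552.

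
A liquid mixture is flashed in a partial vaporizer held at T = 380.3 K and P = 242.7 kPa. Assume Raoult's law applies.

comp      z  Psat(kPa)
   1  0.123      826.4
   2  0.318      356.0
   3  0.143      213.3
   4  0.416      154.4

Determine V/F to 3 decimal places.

Raoult's law: Kᵢ = Pᵢˢᵃᵗ/P = Pᵢˢᵃᵗ/242.7.
  K_1 = 826.4/242.7 = 3.40503, K_2 = 356.0/242.7 = 1.46683, K_3 = 213.3/242.7 = 0.87886, K_4 = 154.4/242.7 = 0.63618
Rachford–Rice: g(V/F) = Σ zᵢ(Kᵢ−1)/(1+V/F(Kᵢ−1)) = 0.
Feasibility: ΣzᵢKᵢ = 1.276, Σzᵢ/Kᵢ = 1.070 — both > 1, two phases present.
Iterate (Newton) starting at V/F = 0.5:
  V/F = 0.500: g = 0.0512, g' = -0.277 → V/F = 0.685
  V/F = 0.685: g = 0.0037, g' = -0.241 → V/F = 0.700
  V/F = 0.700: g = 0.0000, g' = -0.240 → V/F = 0.701
Converged at V/F = 0.701.

V/F = 0.701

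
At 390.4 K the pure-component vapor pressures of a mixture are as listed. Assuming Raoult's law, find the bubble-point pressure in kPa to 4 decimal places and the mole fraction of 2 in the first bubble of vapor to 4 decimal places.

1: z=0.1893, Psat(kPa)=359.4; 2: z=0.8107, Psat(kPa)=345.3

Pbub = 347.9691 kPa, y_2 = 0.8045

At the bubble point ψ → 0, so ΣzᵢKᵢ = 1 with Kᵢ = Pᵢˢᵃᵗ/P ⇒ P = ΣzᵢPᵢˢᵃᵗ.
P = 0.1893·359.4 + 0.8107·345.3 = 347.9691 kPa
yᵢ = zᵢPᵢˢᵃᵗ/P ⇒ y_2 = 0.8107·345.3/347.9691 = 0.8045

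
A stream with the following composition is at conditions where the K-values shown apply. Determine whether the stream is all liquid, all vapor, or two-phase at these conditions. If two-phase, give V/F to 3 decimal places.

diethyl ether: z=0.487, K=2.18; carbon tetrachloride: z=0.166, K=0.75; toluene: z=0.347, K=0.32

ΣzᵢKᵢ = 1.297; Σzᵢ/Kᵢ = 1.529.
Both exceed 1, so a two-phase solution exists.
Let ψ = V/F and solve Σ zᵢ(Kᵢ−1)/(1+ψ(Kᵢ−1)) = 0.
Iterate (Newton) starting at ψ = 0.35:
  ψ = 0.350: g = 0.0516, g' = -0.628 → ψ = 0.432
Converged at ψ = 0.432.

two-phase, V/F = 0.432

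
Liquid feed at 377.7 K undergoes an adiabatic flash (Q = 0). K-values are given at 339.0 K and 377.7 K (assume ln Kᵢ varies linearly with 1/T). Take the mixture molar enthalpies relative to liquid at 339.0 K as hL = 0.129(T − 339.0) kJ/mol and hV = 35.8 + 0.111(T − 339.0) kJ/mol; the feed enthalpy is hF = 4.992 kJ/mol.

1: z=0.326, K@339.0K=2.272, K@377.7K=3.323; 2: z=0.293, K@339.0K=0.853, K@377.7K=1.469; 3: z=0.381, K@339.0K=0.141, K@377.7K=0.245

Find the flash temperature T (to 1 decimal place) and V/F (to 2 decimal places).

T = 343.6 K, V/F = 0.12

Adiabatic flash: solve Rachford–Rice at each trial T, then check hF = ψ·hV(T) + (1−ψ)·hL(T).
  T = 339.0 K: K = (2.272, 0.853, 0.141), RR gives ψ = 0.056, H_out = 1.998 kJ/mol
  T = 377.7 K: K = (3.323, 1.469, 0.245), RR gives ψ = 0.500, H_out = 22.529 kJ/mol
  T = 358.4 K: K = (2.777, 1.137, 0.189), RR gives ψ = 0.309, H_out = 13.457 kJ/mol
  T = 348.7 K: K = (2.519, 0.989, 0.164), RR gives ψ = 0.193, H_out = 8.115 kJ/mol
  T = 343.9 K: K = (2.395, 0.920, 0.152), RR gives ψ = 0.128, H_out = 5.201 kJ/mol
  T = 341.4 K: K = (2.332, 0.885, 0.146), RR gives ψ = 0.092, H_out = 3.599 kJ/mol
  T = 342.6 K: K = (2.362, 0.902, 0.149), RR gives ψ = 0.109, H_out = 4.376 kJ/mol
Linear interpolation between T = 342.6 (H_out = 4.376) and T = 343.9 (H_out = 5.201) on hF = 4.992 gives T ≈ 343.6 K, at which ψ = 0.12.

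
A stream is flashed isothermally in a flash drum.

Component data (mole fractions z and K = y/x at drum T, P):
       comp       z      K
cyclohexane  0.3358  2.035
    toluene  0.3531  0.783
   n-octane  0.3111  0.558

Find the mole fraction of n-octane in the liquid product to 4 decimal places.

Material balance + equilibrium reduce to Σ zᵢ(Kᵢ−1)/(1+ψ(Kᵢ−1)) = 0.
Feasibility: ΣzᵢKᵢ = 1.1334, Σzᵢ/Kᵢ = 1.1735 — both > 1, two phases present.
Iterate (Newton) starting at ψ = 0.5:
  ψ = 0.5000: g = -0.03343, g' = -0.2773 → ψ = 0.3794
  ψ = 0.3794: g = 0.00084, g' = -0.2929 → ψ = 0.3823
Converged at ψ = 0.3823.
Compositions from xᵢ = zᵢ/(1+ψ(Kᵢ−1)), yᵢ = Kᵢxᵢ:
  cyclohexane: x = 0.2406, y = 0.4896
  toluene: x = 0.3850, y = 0.3015
  n-octane: x = 0.3744, y = 0.2089

x_n-octane = 0.3744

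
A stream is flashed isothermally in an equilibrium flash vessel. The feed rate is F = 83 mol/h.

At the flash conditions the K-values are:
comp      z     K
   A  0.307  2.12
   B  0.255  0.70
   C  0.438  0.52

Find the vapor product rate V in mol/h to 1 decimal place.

V = 10.1 mol/h

Material balance + equilibrium reduce to Σ zᵢ(Kᵢ−1)/(1+ψ(Kᵢ−1)) = 0.
Feasibility: ΣzᵢKᵢ = 1.057, Σzᵢ/Kᵢ = 1.351 — both > 1, two phases present.
Iterate (Newton) starting at ψ = 0.59:
  ψ = 0.590: g = -0.1792, g' = -0.370 → ψ = 0.105
  ψ = 0.105: g = 0.0071, g' = -0.444 → ψ = 0.121
  ψ = 0.121: g = 0.0001, g' = -0.437 → ψ = 0.122
Converged at ψ = 0.122.
Then V = ψ·F = 0.1215·83 = 10.1 mol/h and L = F − V = 72.9 mol/h.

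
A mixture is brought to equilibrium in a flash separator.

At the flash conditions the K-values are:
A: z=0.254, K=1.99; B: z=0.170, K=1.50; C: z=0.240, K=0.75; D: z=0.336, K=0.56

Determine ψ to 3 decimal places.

ψ = 0.418

Newton iteration, ψ⁰ = 0.5:
  ψ = 0.500: g = -0.0219, g' = -0.265 → ψ = 0.417
  ψ = 0.417: g = 0.0002, g' = -0.270 → ψ = 0.418
Converged at ψ = 0.418.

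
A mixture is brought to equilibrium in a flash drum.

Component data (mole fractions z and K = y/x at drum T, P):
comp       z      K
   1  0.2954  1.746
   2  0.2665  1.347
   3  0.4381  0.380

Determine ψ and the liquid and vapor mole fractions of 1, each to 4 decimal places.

ψ = 0.1134, x_1 = 0.2724, y_1 = 0.4755

Material balance + equilibrium reduce to Σ zᵢ(Kᵢ−1)/(1+ψ(Kᵢ−1)) = 0.
Feasibility: ΣzᵢKᵢ = 1.0412, Σzᵢ/Kᵢ = 1.5199 — both > 1, two phases present.
Newton iteration, ψ⁰ = 0.37:
  ψ = 0.3700: g = -0.09783, g' = -0.4098 → ψ = 0.1313
  ψ = 0.1313: g = -0.00652, g' = -0.3653 → ψ = 0.1134
Converged at ψ = 0.1134.
Compositions from xᵢ = zᵢ/(1+ψ(Kᵢ−1)), yᵢ = Kᵢxᵢ:
  1: x = 0.2724, y = 0.4755
  2: x = 0.2564, y = 0.3454
  3: x = 0.4712, y = 0.1791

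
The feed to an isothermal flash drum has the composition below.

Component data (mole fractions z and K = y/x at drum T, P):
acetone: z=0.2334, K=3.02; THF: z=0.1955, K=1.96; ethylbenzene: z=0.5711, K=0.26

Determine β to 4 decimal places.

β = 0.1973

Newton–Raphson from β = 0.4:
  β = 0.4000: g = -0.20393, g' = -1.0164 → β = 0.1994
  β = 0.1994: g = -0.00211, g' = -1.0413 → β = 0.1973
Converged at β = 0.1973.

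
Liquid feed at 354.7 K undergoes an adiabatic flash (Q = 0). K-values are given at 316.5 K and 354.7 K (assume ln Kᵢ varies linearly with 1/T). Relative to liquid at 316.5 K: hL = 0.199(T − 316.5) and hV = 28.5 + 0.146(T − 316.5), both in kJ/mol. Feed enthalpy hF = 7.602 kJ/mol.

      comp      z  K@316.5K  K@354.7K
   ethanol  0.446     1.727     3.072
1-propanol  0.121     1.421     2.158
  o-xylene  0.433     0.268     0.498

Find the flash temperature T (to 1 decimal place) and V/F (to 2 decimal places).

Adiabatic flash: solve Rachford–Rice at each trial T, then check hF = ψ·hV(T) + (1−ψ)·hL(T).
  T = 316.5 K: K = (1.727, 1.421, 0.268), RR gives ψ = 0.118, H_out = 3.376 kJ/mol
  T = 354.7 K: K = (3.072, 2.158, 0.498), RR gives ψ = 0.892, H_out = 31.207 kJ/mol
  T = 335.6 K: K = (2.341, 1.772, 0.372), RR gives ψ = 0.542, H_out = 18.694 kJ/mol
  T = 326.1 K: K = (2.021, 1.593, 0.317), RR gives ψ = 0.361, H_out = 12.005 kJ/mol
  T = 321.3 K: K = (1.871, 1.506, 0.292), RR gives ψ = 0.251, H_out = 8.054 kJ/mol
  T = 318.9 K: K = (1.798, 1.463, 0.280), RR gives ψ = 0.189, H_out = 5.830 kJ/mol
Linear interpolation between T = 318.9 (H_out = 5.830) and T = 321.3 (H_out = 8.054) on hF = 7.602 gives T ≈ 320.8 K, at which ψ = 0.24.

T = 320.8 K, V/F = 0.24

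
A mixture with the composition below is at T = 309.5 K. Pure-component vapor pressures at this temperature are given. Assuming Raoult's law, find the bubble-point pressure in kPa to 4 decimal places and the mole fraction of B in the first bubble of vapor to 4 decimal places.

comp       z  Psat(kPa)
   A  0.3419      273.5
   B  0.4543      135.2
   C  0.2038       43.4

Pbub = 163.7759 kPa, y_B = 0.3750

At the bubble point ψ → 0, so ΣzᵢKᵢ = 1 with Kᵢ = Pᵢˢᵃᵗ/P ⇒ P = ΣzᵢPᵢˢᵃᵗ.
P = 0.3419·273.5 + 0.4543·135.2 + 0.2038·43.4 = 163.7759 kPa
yᵢ = zᵢPᵢˢᵃᵗ/P ⇒ y_B = 0.4543·135.2/163.7759 = 0.3750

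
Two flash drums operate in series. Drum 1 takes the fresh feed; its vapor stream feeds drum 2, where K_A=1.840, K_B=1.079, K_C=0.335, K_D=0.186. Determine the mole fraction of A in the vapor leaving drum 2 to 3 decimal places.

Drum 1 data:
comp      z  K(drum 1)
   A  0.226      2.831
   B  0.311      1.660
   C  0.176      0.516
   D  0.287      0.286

Drum 1:
Newton iteration, ψ₁⁰ = 0.52:
  ψ₁ = 0.520: g = -0.0750, g' = -0.718 → ψ₁ = 0.416
  ψ₁ = 0.416: g = -0.0019, g' = -0.688 → ψ₁ = 0.413
Converged at ψ₁ = 0.413.
Drum-1 compositions:
  A: x = 0.129, y = 0.364
  B: x = 0.244, y = 0.406
  C: x = 0.220, y = 0.113
  D: x = 0.407, y = 0.116
Drum-2 feed = drum-1 vapor: z₂ = (0.3644, 0.4057, 0.1135, 0.1164).
Drum 2:
Rachford–Rice: g(ψ₂) = Σ zᵢ(Kᵢ−1)/(1+ψ₂(Kᵢ−1)) = 0.
g(0) = ΣzᵢKᵢ − 1 = 0.168 and g(1) = 1 − Σzᵢ/Kᵢ = -0.539, so a root lies in (0, 1).
Iterate (Newton) starting at ψ₂ = 0.38:
  ψ₂ = 0.380: g = 0.0250, g' = -0.402 → ψ₂ = 0.442
  ψ₂ = 0.442: g = -0.0008, g' = -0.428 → ψ₂ = 0.440
Converged at ψ₂ = 0.440.
  A: x = 0.266, y = 0.489
  B: x = 0.392, y = 0.423
  C: x = 0.160, y = 0.054
  D: x = 0.181, y = 0.034

y_A (drum 2) = 0.489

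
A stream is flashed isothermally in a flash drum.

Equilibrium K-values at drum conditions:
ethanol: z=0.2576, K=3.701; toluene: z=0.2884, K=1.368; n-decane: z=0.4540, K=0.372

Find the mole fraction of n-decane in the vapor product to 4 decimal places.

Let β = V/F and solve Σ zᵢ(Kᵢ−1)/(1+β(Kᵢ−1)) = 0.
g(0) = ΣzᵢKᵢ − 1 = 0.5168 and g(1) = 1 − Σzᵢ/Kᵢ = -0.5009, so a root lies in (0, 1).
Newton–Raphson from β = 0.5:
  β = 0.5000: g = -0.02996, g' = -0.7485 → β = 0.4600
  β = 0.4600: g = 0.00013, g' = -0.7564 → β = 0.4601
Converged at β = 0.4601.
Compositions from xᵢ = zᵢ/(1+β(Kᵢ−1)), yᵢ = Kᵢxᵢ:
  ethanol: x = 0.1149, y = 0.4251
  toluene: x = 0.2466, y = 0.3374
  n-decane: x = 0.6385, y = 0.2375

y_n-decane = 0.2375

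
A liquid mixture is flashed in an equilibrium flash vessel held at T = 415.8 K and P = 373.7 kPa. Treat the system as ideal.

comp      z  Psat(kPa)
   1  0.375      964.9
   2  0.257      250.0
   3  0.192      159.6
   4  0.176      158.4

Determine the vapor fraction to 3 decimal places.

ψ = 0.385

Raoult's law: Kᵢ = Pᵢˢᵃᵗ/P = Pᵢˢᵃᵗ/373.7.
  K_1 = 964.9/373.7 = 2.58202, K_2 = 250.0/373.7 = 0.66899, K_3 = 159.6/373.7 = 0.42708, K_4 = 158.4/373.7 = 0.42387
Material balance + equilibrium reduce to Σ zᵢ(Kᵢ−1)/(1+ψ(Kᵢ−1)) = 0.
Check two-phase: ΣzᵢKᵢ = 1.297 > 1 and Σzᵢ/Kᵢ = 1.394 > 1, so g(0) = 0.297 > 0 and g(1) = -0.394 < 0.
Iterate (Newton) starting at ψ = 0.6:
  ψ = 0.600: g = -0.1244, g' = -0.574 → ψ = 0.383
  ψ = 0.383: g = 0.0009, g' = -0.600 → ψ = 0.385
Converged at ψ = 0.385.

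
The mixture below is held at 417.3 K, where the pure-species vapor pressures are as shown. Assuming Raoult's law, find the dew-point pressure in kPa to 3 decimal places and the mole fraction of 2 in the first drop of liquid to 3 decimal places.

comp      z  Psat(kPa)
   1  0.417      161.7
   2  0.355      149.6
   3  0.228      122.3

Pdew = 146.711 kPa, x_2 = 0.348

At the dew point ψ → 1, so Σzᵢ/Kᵢ = 1 with Kᵢ = Pᵢˢᵃᵗ/P ⇒ 1/P = Σzᵢ/Pᵢˢᵃᵗ.
1/P = 0.417/161.7 + 0.355/149.6 + 0.228/122.3 = 0.006816 ⇒ P = 146.711 kPa
xᵢ = zᵢP/Pᵢˢᵃᵗ ⇒ x_2 = 0.355·146.711/149.6 = 0.348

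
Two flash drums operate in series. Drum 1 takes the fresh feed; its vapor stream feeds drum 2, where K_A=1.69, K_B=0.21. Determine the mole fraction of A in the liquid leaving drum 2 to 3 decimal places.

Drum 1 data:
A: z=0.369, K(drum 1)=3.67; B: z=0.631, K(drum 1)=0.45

Drum 1:
Binary case is linear: z₁(K₁−1)(1+ψ₁(K₂−1)) + z₂(K₂−1)(1+ψ₁(K₁−1)) = 0
⇒ ψ₁ = [z₁(K₁−1)+z₂(K₂−1)] / [−(K₁−1)(K₂−1)] = 0.6382/1.4685 = 0.435
Drum-1 compositions:
  A: x = 0.171, y = 0.627
  B: x = 0.829, y = 0.373
Drum-2 feed = drum-1 vapor: z₂ = (0.6269, 0.3731).
Drum 2:
Rachford–Rice: g(ψ₂) = Σ zᵢ(Kᵢ−1)/(1+ψ₂(Kᵢ−1)) = 0.
Check two-phase: ΣzᵢKᵢ = 1.138 > 1 and Σzᵢ/Kᵢ = 2.148 > 1, so g(0) = 0.138 > 0 and g(1) = -1.148 < 0.
Binary case is linear: z₁(K₁−1)(1+ψ₂(K₂−1)) + z₂(K₂−1)(1+ψ₂(K₁−1)) = 0
⇒ ψ₂ = [z₁(K₁−1)+z₂(K₂−1)] / [−(K₁−1)(K₂−1)] = 0.1378/0.5451 = 0.253
  A: x = 0.534, y = 0.902
  B: x = 0.466, y = 0.098

x_A (drum 2) = 0.534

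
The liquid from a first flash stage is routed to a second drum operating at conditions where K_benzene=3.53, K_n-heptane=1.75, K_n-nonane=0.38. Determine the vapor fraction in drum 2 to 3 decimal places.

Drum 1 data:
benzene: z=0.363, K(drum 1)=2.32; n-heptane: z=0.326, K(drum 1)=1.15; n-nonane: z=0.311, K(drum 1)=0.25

Drum 1:
Material balance + equilibrium reduce to Σ zᵢ(Kᵢ−1)/(1+ψ₁(Kᵢ−1)) = 0.
g(0) = ΣzᵢKᵢ − 1 = 0.295 and g(1) = 1 − Σzᵢ/Kᵢ = -0.684, so a root lies in (0, 1).
Newton iteration, ψ₁⁰ = 0.44:
  ψ₁ = 0.440: g = 0.0009, g' = -0.649 → ψ₁ = 0.441
Converged at ψ₁ = 0.441.
Drum-1 compositions:
  benzene: x = 0.229, y = 0.532
  n-heptane: x = 0.306, y = 0.352
  n-nonane: x = 0.465, y = 0.116
Drum-2 feed = drum-1 liquid: z₂ = (0.2294, 0.3058, 0.4649).
Drum 2:
Let ψ₂ = V/F and solve Σ zᵢ(Kᵢ−1)/(1+ψ₂(Kᵢ−1)) = 0.
Check two-phase: ΣzᵢKᵢ = 1.521 > 1 and Σzᵢ/Kᵢ = 1.463 > 1, so g(0) = 0.521 > 0 and g(1) = -0.463 < 0.
Newton–Raphson from ψ₂ = 0.64:
  ψ₂ = 0.640: g = -0.1013, g' = -0.784 → ψ₂ = 0.511
  ψ₂ = 0.511: g = -0.0028, g' = -0.752 → ψ₂ = 0.507
Converged at ψ₂ = 0.507.
  benzene: x = 0.100, y = 0.355
  n-heptane: x = 0.222, y = 0.388
  n-nonane: x = 0.678, y = 0.258

V/F (drum 2) = 0.507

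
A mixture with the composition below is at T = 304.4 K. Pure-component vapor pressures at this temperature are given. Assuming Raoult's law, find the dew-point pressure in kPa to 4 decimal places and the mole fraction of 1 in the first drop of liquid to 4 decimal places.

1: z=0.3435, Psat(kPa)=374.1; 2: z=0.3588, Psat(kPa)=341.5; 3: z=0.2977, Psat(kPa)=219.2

Pdew = 300.5726 kPa, x_1 = 0.2760

At the dew point ψ → 1, so Σzᵢ/Kᵢ = 1 with Kᵢ = Pᵢˢᵃᵗ/P ⇒ 1/P = Σzᵢ/Pᵢˢᵃᵗ.
1/P = 0.3435/374.1 + 0.3588/341.5 + 0.2977/219.2 = 0.0033270 ⇒ P = 300.5726 kPa
xᵢ = zᵢP/Pᵢˢᵃᵗ ⇒ x_1 = 0.3435·300.5726/374.1 = 0.2760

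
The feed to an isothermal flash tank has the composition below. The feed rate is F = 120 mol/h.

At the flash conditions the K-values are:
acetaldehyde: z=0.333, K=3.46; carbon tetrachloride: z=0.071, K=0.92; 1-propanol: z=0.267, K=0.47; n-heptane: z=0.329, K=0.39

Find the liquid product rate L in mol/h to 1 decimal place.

Newton–Raphson from β = 0.5:
  β = 0.500: g = -0.1199, g' = -0.798 → β = 0.350
  β = 0.350: g = 0.0056, g' = -0.894 → β = 0.356
Converged at β = 0.356.
Then V = β·F = 0.3561·120 = 42.7 mol/h and L = F − V = 77.3 mol/h.

L = 77.3 mol/h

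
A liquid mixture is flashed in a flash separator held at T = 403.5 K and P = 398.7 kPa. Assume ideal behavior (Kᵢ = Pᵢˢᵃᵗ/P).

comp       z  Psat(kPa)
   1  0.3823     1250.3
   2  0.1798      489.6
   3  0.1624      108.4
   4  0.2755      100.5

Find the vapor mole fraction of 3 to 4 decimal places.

y_3 = 0.0634

Raoult's law: Kᵢ = Pᵢˢᵃᵗ/P = Pᵢˢᵃᵗ/398.7.
  K_1 = 1250.3/398.7 = 3.135942, K_2 = 489.6/398.7 = 1.227991, K_3 = 108.4/398.7 = 0.271884, K_4 = 100.5/398.7 = 0.252069
Material balance + equilibrium reduce to Σ zᵢ(Kᵢ−1)/(1+ψ(Kᵢ−1)) = 0.
g(0) = ΣzᵢKᵢ − 1 = 0.5333 and g(1) = 1 − Σzᵢ/Kᵢ = -0.9586, so a root lies in (0, 1).
Newton iteration, ψ⁰ = 0.5:
  ψ = 0.5000: g = -0.08342, g' = -1.0215 → ψ = 0.4183
  ψ = 0.4183: g = -0.00126, g' = -0.9987 → ψ = 0.4171
Converged at ψ = 0.4171.
Compositions from xᵢ = zᵢ/(1+ψ(Kᵢ−1)), yᵢ = Kᵢxᵢ:
  1: x = 0.2022, y = 0.6340
  2: x = 0.1642, y = 0.2016
  3: x = 0.2332, y = 0.0634
  4: x = 0.4004, y = 0.1009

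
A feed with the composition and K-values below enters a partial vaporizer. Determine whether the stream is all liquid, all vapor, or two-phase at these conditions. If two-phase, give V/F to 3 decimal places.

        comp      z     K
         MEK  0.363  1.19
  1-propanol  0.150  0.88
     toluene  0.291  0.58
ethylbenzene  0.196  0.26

all liquid

ΣzᵢKᵢ = 0.784; Σzᵢ/Kᵢ = 1.731.
Since ΣzᵢKᵢ < 1 the mixture is below its bubble point — single liquid phase.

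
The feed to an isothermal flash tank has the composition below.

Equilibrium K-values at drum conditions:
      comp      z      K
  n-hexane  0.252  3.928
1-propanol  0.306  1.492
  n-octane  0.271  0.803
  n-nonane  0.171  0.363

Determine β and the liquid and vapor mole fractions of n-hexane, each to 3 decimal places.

Let β = V/F and solve Σ zᵢ(Kᵢ−1)/(1+β(Kᵢ−1)) = 0.
Feasibility: ΣzᵢKᵢ = 1.726, Σzᵢ/Kᵢ = 1.078 — both > 1, two phases present.
Newton–Raphson from β = 0.5:
  β = 0.500: g = 0.2012, g' = -0.566 → β = 0.856
  β = 0.856: g = 0.0128, g' = -0.563 → β = 0.878
Converged at β = 0.878.
Compositions from xᵢ = zᵢ/(1+β(Kᵢ−1)), yᵢ = Kᵢxᵢ:
  n-hexane: x = 0.071, y = 0.277
  1-propanol: x = 0.214, y = 0.319
  n-octane: x = 0.328, y = 0.263
  n-nonane: x = 0.388, y = 0.141

β = 0.878, x_n-hexane = 0.071, y_n-hexane = 0.277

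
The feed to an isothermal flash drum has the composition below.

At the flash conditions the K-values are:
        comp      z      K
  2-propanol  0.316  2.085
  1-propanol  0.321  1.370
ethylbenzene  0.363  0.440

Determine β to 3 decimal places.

β = 0.597

Rachford–Rice: g(β) = Σ zᵢ(Kᵢ−1)/(1+β(Kᵢ−1)) = 0.
g(0) = ΣzᵢKᵢ − 1 = 0.258 and g(1) = 1 − Σzᵢ/Kᵢ = -0.211, so a root lies in (0, 1).
Iterate (Newton) starting at β = 0.61:
  β = 0.610: g = -0.0055, g' = -0.427 → β = 0.597
Converged at β = 0.597.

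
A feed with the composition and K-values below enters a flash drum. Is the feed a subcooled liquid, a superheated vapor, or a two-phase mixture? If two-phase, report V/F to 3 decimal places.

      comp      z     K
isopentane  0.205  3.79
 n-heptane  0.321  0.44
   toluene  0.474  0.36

two-phase, V/F = 0.052

ΣzᵢKᵢ = 1.089; Σzᵢ/Kᵢ = 2.100.
Both exceed 1, so a two-phase solution exists.
Newton iteration, ψ⁰ = 0.5:
  ψ = 0.500: g = -0.4570, g' = -0.892 → ψ = 0.000
  ψ = 0.000: g = 0.0888, g' = -1.891 → ψ = 0.047
  ψ = 0.047: g = 0.0083, g' = -1.560 → ψ = 0.052
Converged at ψ = 0.052.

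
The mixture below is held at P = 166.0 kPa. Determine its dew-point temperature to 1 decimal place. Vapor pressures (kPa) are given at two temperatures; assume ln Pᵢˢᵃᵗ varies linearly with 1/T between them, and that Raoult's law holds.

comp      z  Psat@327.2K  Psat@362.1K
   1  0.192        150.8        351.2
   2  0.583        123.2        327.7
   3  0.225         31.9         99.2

T = 352.3 K

Dew-point temperature: Σzᵢ·P/Pᵢˢᵃᵗ(T) = 1. Interpolate ln Pᵢˢᵃᵗ = aᵢ + bᵢ/T.
  T = 327.2 K: ΣzᵢP/Pᵢˢᵃᵗ = 2.1677
  T = 362.1 K: ΣzᵢP/Pᵢˢᵃᵗ = 0.7626
  T = 344.6 K: ΣzᵢP/Pᵢˢᵃᵗ = 1.2525
  T = 353.4 K: ΣzᵢP/Pᵢˢᵃᵗ = 0.9697
  T = 349.0 K: ΣzᵢP/Pᵢˢᵃᵗ = 1.1002
  T = 351.2 K: ΣzᵢP/Pᵢˢᵃᵗ = 1.0324
Interpolating between 351.2 K and 353.4 K gives T ≈ 352.3 K.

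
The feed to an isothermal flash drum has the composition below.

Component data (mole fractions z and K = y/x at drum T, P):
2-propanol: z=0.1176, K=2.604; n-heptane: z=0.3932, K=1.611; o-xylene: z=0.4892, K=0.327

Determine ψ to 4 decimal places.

Rachford–Rice: g(ψ) = Σ zᵢ(Kᵢ−1)/(1+ψ(Kᵢ−1)) = 0.
g(0) = ΣzᵢKᵢ − 1 = 0.0996 and g(1) = 1 − Σzᵢ/Kᵢ = -0.7853, so a root lies in (0, 1).
Newton–Raphson from ψ = 0.5:
  ψ = 0.5000: g = -0.20750, g' = -0.6826 → ψ = 0.1960
  ψ = 0.1960: g = -0.02121, g' = -0.5862 → ψ = 0.1598
  ψ = 0.1598: g = 0.00009, g' = -0.5917 → ψ = 0.1600
Converged at ψ = 0.1600.

ψ = 0.1600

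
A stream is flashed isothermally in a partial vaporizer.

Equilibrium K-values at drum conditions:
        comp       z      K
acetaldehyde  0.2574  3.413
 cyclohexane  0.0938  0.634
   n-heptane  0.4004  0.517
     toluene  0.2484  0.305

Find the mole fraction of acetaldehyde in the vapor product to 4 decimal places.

y_acetaldehyde = 0.6257

Material balance + equilibrium reduce to Σ zᵢ(Kᵢ−1)/(1+ψ(Kᵢ−1)) = 0.
Check two-phase: ΣzᵢKᵢ = 1.2207 > 1 and Σzᵢ/Kᵢ = 1.8123 > 1, so g(0) = 0.2207 > 0 and g(1) = -0.8123 < 0.
Iterate (Newton) starting at ψ = 0.5:
  ψ = 0.5000: g = -0.28008, g' = -0.7708 → ψ = 0.1367
  ψ = 0.1367: g = 0.03313, g' = -1.1151 → ψ = 0.1664
  ψ = 0.1664: g = 0.00113, g' = -1.0412 → ψ = 0.1675
Converged at ψ = 0.1675.
Compositions from xᵢ = zᵢ/(1+ψ(Kᵢ−1)), yᵢ = Kᵢxᵢ:
  acetaldehyde: x = 0.1833, y = 0.6257
  cyclohexane: x = 0.0999, y = 0.0634
  n-heptane: x = 0.4356, y = 0.2252
  toluene: x = 0.2811, y = 0.0857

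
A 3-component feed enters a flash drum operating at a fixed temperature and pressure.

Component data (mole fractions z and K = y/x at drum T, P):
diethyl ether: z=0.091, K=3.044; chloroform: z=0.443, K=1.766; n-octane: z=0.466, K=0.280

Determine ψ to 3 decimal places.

Rachford–Rice: g(ψ) = Σ zᵢ(Kᵢ−1)/(1+ψ(Kᵢ−1)) = 0.
Feasibility: ΣzᵢKᵢ = 1.190, Σzᵢ/Kᵢ = 1.945 — both > 1, two phases present.
Iterate (Newton) starting at ψ = 0.48:
  ψ = 0.480: g = -0.1707, g' = -0.800 → ψ = 0.267
  ψ = 0.267: g = -0.0130, g' = -0.709 → ψ = 0.248
Converged at ψ = 0.248.

ψ = 0.248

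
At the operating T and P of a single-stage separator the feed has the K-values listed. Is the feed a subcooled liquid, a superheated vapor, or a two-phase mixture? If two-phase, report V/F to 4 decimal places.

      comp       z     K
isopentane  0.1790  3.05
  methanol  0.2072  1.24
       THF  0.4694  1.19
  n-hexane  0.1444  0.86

ΣzᵢKᵢ = 1.4856; Σzᵢ/Kᵢ = 0.7881.
Since Σzᵢ/Kᵢ < 1 the mixture is above its dew point — single vapor phase.

superheated vapor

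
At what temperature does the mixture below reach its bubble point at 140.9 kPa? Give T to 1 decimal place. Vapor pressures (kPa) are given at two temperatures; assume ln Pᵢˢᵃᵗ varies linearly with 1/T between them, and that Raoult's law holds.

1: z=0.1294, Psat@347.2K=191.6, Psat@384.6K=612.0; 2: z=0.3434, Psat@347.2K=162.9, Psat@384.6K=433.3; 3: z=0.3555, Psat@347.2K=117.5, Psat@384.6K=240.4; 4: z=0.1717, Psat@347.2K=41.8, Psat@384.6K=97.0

T = 350.3 K

Bubble-point temperature: ΣzᵢPᵢˢᵃᵗ(T) = P. Interpolate ln Pᵢˢᵃᵗ = aᵢ + bᵢ/T.
  T = 347.2 K: ΣzᵢPᵢˢᵃᵗ = 129.68 kPa
  T = 384.6 K: ΣzᵢPᵢˢᵃᵗ = 330.11 kPa
  T = 365.9 K: ΣzᵢPᵢˢᵃᵗ = 211.21 kPa
  T = 356.5 K: ΣzᵢPᵢˢᵃᵗ = 166.19 kPa
  T = 351.9 K: ΣzᵢPᵢˢᵃᵗ = 147.21 kPa
  T = 349.5 K: ΣzᵢPᵢˢᵃᵗ = 138.03 kPa
Interpolating between 349.5 K and 351.9 K gives T ≈ 350.3 K.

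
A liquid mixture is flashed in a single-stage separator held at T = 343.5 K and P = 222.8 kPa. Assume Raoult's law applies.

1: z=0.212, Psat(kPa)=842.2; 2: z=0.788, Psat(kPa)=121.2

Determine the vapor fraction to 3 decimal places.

ψ = 0.181

Raoult's law: Kᵢ = Pᵢˢᵃᵗ/P = Pᵢˢᵃᵗ/222.8.
  K_1 = 842.2/222.8 = 3.78007, K_2 = 121.2/222.8 = 0.54399
Rachford–Rice: g(ψ) = Σ zᵢ(Kᵢ−1)/(1+ψ(Kᵢ−1)) = 0.
Check two-phase: ΣzᵢKᵢ = 1.230 > 1 and Σzᵢ/Kᵢ = 1.505 > 1, so g(0) = 0.230 > 0 and g(1) = -0.505 < 0.
Iterate (Newton) starting at ψ = 0.69:
  ψ = 0.690: g = -0.3224, g' = -0.541 → ψ = 0.094
  ψ = 0.094: g = 0.0913, g' = -1.207 → ψ = 0.170
  ψ = 0.170: g = 0.0106, g' = -0.948 → ψ = 0.181
Converged at ψ = 0.181.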